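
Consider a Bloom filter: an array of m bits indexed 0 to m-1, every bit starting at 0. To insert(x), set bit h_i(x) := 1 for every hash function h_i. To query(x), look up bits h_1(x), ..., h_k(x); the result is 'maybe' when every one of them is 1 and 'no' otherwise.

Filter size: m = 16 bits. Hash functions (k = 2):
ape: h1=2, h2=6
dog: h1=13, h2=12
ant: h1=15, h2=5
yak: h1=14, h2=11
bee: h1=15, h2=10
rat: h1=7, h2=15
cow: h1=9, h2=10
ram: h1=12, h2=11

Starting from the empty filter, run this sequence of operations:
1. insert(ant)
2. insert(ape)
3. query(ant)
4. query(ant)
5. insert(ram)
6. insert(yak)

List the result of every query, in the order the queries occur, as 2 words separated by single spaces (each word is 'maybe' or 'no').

Answer: maybe maybe

Derivation:
Start: bits=0000000000000000
Op 1: insert ant -> sets bits 5 15 -> bits=0000010000000001
Op 2: insert ape -> sets bits 2 6 -> bits=0010011000000001
Op 3: query ant -> checks bit5=1, bit15=1 (all 1) -> maybe
Op 4: query ant -> checks bit5=1, bit15=1 (all 1) -> maybe
Op 5: insert ram -> sets bits 11 12 -> bits=0010011000011001
Op 6: insert yak -> sets bits 11 14 -> bits=0010011000011011
Query results in order: maybe maybe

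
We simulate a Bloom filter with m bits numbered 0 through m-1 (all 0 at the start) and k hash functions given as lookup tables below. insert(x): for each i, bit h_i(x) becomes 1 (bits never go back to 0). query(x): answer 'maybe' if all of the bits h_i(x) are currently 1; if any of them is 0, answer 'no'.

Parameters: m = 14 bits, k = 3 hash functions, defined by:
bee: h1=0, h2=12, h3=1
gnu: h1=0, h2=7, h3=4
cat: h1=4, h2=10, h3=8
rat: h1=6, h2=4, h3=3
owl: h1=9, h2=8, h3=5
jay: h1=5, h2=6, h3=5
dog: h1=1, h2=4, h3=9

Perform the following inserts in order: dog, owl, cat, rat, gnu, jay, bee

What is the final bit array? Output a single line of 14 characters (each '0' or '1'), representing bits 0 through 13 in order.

Start: bits=00000000000000
After insert 'dog': sets bits 1 4 9 -> bits=01001000010000
After insert 'owl': sets bits 5 8 9 -> bits=01001100110000
After insert 'cat': sets bits 4 8 10 -> bits=01001100111000
After insert 'rat': sets bits 3 4 6 -> bits=01011110111000
After insert 'gnu': sets bits 0 4 7 -> bits=11011111111000
After insert 'jay': sets bits 5 6 -> bits=11011111111000
After insert 'bee': sets bits 0 1 12 -> bits=11011111111010

Answer: 11011111111010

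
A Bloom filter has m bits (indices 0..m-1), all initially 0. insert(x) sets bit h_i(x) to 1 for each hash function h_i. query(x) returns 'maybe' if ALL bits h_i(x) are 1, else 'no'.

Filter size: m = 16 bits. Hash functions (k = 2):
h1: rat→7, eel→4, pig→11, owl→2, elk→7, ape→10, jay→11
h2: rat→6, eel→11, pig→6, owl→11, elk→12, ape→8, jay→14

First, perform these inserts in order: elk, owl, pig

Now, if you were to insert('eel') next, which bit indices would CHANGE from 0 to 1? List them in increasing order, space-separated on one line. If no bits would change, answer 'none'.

Answer: 4

Derivation:
Start: bits=0000000000000000
After insert 'elk': sets bits 7 12 -> bits=0000000100001000
After insert 'owl': sets bits 2 11 -> bits=0010000100011000
After insert 'pig': sets bits 6 11 -> bits=0010001100011000
insert 'eel' would touch bits 4 11; currently bit4=0, bit11=1
Bits that are 0 among those (would change 0->1): 4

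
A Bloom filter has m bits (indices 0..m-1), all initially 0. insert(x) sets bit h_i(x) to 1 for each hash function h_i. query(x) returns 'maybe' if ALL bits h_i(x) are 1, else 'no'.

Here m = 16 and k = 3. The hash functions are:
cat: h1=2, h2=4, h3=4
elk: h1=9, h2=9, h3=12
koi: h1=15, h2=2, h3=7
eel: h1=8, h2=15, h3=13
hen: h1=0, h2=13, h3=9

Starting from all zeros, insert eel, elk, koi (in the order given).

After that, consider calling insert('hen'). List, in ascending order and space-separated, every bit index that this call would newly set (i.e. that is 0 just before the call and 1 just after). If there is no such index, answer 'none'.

Answer: 0

Derivation:
Start: bits=0000000000000000
After insert 'eel': sets bits 8 13 15 -> bits=0000000010000101
After insert 'elk': sets bits 9 12 -> bits=0000000011001101
After insert 'koi': sets bits 2 7 15 -> bits=0010000111001101
insert 'hen' would touch bits 0 9 13; currently bit0=0, bit9=1, bit13=1
Bits that are 0 among those (would change 0->1): 0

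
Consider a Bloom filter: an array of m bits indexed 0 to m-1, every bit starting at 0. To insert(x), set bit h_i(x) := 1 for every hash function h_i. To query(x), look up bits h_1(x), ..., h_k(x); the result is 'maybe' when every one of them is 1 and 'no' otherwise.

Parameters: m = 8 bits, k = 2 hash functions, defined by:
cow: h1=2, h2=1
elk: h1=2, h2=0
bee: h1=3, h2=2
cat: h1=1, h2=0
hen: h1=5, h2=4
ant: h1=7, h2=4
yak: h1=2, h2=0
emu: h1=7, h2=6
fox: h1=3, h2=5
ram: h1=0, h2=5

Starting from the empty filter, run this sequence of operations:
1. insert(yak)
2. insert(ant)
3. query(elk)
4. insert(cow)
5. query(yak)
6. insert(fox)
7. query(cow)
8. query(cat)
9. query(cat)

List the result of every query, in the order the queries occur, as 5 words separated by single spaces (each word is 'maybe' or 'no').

Answer: maybe maybe maybe maybe maybe

Derivation:
Start: bits=00000000
Op 1: insert yak -> sets bits 0 2 -> bits=10100000
Op 2: insert ant -> sets bits 4 7 -> bits=10101001
Op 3: query elk -> checks bit0=1, bit2=1 (all 1) -> maybe
Op 4: insert cow -> sets bits 1 2 -> bits=11101001
Op 5: query yak -> checks bit0=1, bit2=1 (all 1) -> maybe
Op 6: insert fox -> sets bits 3 5 -> bits=11111101
Op 7: query cow -> checks bit1=1, bit2=1 (all 1) -> maybe
Op 8: query cat -> checks bit0=1, bit1=1 (all 1) -> maybe
Op 9: query cat -> checks bit0=1, bit1=1 (all 1) -> maybe
Query results in order: maybe maybe maybe maybe maybe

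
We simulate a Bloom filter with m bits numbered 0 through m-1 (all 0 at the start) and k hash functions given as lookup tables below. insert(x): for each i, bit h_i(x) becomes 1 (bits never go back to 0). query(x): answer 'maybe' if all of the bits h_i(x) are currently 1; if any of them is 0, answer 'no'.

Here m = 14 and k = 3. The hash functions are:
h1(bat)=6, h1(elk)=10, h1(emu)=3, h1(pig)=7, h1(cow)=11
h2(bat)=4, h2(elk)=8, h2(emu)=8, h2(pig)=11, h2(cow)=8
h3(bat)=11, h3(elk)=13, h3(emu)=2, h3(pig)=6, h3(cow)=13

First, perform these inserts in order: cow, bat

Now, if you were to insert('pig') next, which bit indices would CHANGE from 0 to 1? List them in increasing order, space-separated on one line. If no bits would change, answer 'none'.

Answer: 7

Derivation:
Start: bits=00000000000000
After insert 'cow': sets bits 8 11 13 -> bits=00000000100101
After insert 'bat': sets bits 4 6 11 -> bits=00001010100101
insert 'pig' would touch bits 6 7 11; currently bit6=1, bit7=0, bit11=1
Bits that are 0 among those (would change 0->1): 7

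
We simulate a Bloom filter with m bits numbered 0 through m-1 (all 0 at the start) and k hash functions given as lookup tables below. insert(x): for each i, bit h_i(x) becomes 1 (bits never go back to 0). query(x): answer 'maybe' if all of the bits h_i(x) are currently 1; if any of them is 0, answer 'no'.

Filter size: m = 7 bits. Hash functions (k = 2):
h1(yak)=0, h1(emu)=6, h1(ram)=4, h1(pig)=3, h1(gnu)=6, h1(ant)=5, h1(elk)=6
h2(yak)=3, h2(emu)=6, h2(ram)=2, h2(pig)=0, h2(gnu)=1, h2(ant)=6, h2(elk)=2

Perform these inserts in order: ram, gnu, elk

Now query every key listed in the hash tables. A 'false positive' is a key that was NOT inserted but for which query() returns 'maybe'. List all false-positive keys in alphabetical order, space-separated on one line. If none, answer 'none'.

Answer: emu

Derivation:
Start: bits=0000000
After insert 'ram': sets bits 2 4 -> bits=0010100
After insert 'gnu': sets bits 1 6 -> bits=0110101
After insert 'elk': sets bits 2 6 -> bits=0110101
Not inserted: ant emu pig yak — query each against bits=0110101:
query ant: checks bit5=0, bit6=1 (has a 0) -> no => not a false positive
query emu: checks bit6=1 (all 1) -> maybe => FALSE POSITIVE
query pig: checks bit0=0, bit3=0 (has a 0) -> no => not a false positive
query yak: checks bit0=0, bit3=0 (has a 0) -> no => not a false positive
False positives (alphabetical): emu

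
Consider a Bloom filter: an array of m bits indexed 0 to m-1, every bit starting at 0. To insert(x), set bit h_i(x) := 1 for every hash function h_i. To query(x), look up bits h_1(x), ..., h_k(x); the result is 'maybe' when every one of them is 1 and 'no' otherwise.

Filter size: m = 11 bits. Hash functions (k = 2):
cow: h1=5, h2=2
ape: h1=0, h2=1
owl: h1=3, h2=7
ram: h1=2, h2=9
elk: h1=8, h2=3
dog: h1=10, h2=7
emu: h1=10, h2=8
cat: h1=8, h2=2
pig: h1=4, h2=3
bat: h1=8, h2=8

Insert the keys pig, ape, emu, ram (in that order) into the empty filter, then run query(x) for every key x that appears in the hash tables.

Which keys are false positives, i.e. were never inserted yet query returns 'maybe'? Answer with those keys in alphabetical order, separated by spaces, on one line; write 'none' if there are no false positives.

Start: bits=00000000000
After insert 'pig': sets bits 3 4 -> bits=00011000000
After insert 'ape': sets bits 0 1 -> bits=11011000000
After insert 'emu': sets bits 8 10 -> bits=11011000101
After insert 'ram': sets bits 2 9 -> bits=11111000111
Not inserted: bat cat cow dog elk owl — query each against bits=11111000111:
query bat: checks bit8=1 (all 1) -> maybe => FALSE POSITIVE
query cat: checks bit2=1, bit8=1 (all 1) -> maybe => FALSE POSITIVE
query cow: checks bit2=1, bit5=0 (has a 0) -> no => not a false positive
query dog: checks bit7=0, bit10=1 (has a 0) -> no => not a false positive
query elk: checks bit3=1, bit8=1 (all 1) -> maybe => FALSE POSITIVE
query owl: checks bit3=1, bit7=0 (has a 0) -> no => not a false positive
False positives (alphabetical): bat cat elk

Answer: bat cat elk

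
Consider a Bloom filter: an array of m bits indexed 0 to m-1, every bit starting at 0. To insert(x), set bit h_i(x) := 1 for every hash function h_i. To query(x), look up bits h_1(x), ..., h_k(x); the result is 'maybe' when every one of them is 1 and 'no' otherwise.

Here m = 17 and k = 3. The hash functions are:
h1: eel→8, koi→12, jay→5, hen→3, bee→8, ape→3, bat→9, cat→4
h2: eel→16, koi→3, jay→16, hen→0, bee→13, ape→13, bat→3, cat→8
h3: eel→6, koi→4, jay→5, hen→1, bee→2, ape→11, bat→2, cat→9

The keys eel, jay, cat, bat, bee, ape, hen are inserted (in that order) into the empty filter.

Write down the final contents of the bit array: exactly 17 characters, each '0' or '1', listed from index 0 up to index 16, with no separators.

Answer: 11111110110101001

Derivation:
Start: bits=00000000000000000
After insert 'eel': sets bits 6 8 16 -> bits=00000010100000001
After insert 'jay': sets bits 5 16 -> bits=00000110100000001
After insert 'cat': sets bits 4 8 9 -> bits=00001110110000001
After insert 'bat': sets bits 2 3 9 -> bits=00111110110000001
After insert 'bee': sets bits 2 8 13 -> bits=00111110110001001
After insert 'ape': sets bits 3 11 13 -> bits=00111110110101001
After insert 'hen': sets bits 0 1 3 -> bits=11111110110101001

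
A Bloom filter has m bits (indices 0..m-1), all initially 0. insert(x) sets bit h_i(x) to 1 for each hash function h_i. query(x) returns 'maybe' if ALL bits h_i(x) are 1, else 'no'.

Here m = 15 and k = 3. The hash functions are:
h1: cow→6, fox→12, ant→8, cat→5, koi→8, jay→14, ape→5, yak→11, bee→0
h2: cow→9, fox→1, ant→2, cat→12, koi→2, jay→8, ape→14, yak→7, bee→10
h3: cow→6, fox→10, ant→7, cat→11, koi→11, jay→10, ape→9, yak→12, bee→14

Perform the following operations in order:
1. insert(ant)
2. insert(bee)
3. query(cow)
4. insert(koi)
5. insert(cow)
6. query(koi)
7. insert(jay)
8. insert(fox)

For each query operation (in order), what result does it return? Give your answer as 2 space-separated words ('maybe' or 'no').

Answer: no maybe

Derivation:
Start: bits=000000000000000
Op 1: insert ant -> sets bits 2 7 8 -> bits=001000011000000
Op 2: insert bee -> sets bits 0 10 14 -> bits=101000011010001
Op 3: query cow -> checks bit6=0, bit9=0 (has a 0) -> no
Op 4: insert koi -> sets bits 2 8 11 -> bits=101000011011001
Op 5: insert cow -> sets bits 6 9 -> bits=101000111111001
Op 6: query koi -> checks bit2=1, bit8=1, bit11=1 (all 1) -> maybe
Op 7: insert jay -> sets bits 8 10 14 -> bits=101000111111001
Op 8: insert fox -> sets bits 1 10 12 -> bits=111000111111101
Query results in order: no maybe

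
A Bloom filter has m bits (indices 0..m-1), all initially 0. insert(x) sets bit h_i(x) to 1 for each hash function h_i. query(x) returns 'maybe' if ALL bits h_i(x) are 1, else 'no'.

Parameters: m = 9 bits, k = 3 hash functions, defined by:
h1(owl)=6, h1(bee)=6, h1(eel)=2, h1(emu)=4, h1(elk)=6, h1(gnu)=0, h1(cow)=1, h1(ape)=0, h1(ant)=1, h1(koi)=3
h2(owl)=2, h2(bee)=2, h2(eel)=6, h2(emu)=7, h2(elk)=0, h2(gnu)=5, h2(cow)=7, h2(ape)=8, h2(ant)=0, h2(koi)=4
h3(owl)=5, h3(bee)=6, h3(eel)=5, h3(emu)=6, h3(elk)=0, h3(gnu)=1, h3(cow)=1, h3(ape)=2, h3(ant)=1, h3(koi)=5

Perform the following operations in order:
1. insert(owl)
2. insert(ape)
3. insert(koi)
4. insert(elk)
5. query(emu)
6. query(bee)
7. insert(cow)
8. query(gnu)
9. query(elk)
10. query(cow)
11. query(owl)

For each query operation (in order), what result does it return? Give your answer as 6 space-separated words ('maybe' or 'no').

Start: bits=000000000
Op 1: insert owl -> sets bits 2 5 6 -> bits=001001100
Op 2: insert ape -> sets bits 0 2 8 -> bits=101001101
Op 3: insert koi -> sets bits 3 4 5 -> bits=101111101
Op 4: insert elk -> sets bits 0 6 -> bits=101111101
Op 5: query emu -> checks bit4=1, bit6=1, bit7=0 (has a 0) -> no
Op 6: query bee -> checks bit2=1, bit6=1 (all 1) -> maybe
Op 7: insert cow -> sets bits 1 7 -> bits=111111111
Op 8: query gnu -> checks bit0=1, bit1=1, bit5=1 (all 1) -> maybe
Op 9: query elk -> checks bit0=1, bit6=1 (all 1) -> maybe
Op 10: query cow -> checks bit1=1, bit7=1 (all 1) -> maybe
Op 11: query owl -> checks bit2=1, bit5=1, bit6=1 (all 1) -> maybe
Query results in order: no maybe maybe maybe maybe maybe

Answer: no maybe maybe maybe maybe maybe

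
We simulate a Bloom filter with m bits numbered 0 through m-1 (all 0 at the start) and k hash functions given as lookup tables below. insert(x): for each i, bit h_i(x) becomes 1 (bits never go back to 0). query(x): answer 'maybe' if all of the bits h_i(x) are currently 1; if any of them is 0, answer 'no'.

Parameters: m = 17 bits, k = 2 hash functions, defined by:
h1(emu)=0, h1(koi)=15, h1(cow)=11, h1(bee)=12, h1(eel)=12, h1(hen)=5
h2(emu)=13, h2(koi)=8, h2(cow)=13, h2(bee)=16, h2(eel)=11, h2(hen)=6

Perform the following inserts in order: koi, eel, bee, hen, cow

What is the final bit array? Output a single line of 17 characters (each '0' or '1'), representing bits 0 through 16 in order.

Answer: 00000110100111011

Derivation:
Start: bits=00000000000000000
After insert 'koi': sets bits 8 15 -> bits=00000000100000010
After insert 'eel': sets bits 11 12 -> bits=00000000100110010
After insert 'bee': sets bits 12 16 -> bits=00000000100110011
After insert 'hen': sets bits 5 6 -> bits=00000110100110011
After insert 'cow': sets bits 11 13 -> bits=00000110100111011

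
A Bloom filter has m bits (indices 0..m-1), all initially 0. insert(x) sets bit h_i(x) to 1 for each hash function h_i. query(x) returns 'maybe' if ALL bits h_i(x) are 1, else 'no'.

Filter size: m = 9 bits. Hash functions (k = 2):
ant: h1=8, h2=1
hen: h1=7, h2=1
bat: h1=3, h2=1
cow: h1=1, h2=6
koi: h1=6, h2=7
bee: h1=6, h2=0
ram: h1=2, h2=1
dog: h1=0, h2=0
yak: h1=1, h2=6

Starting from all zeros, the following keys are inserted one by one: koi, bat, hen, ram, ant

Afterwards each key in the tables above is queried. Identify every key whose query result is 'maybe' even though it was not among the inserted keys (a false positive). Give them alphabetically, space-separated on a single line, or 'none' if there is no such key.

Answer: cow yak

Derivation:
Start: bits=000000000
After insert 'koi': sets bits 6 7 -> bits=000000110
After insert 'bat': sets bits 1 3 -> bits=010100110
After insert 'hen': sets bits 1 7 -> bits=010100110
After insert 'ram': sets bits 1 2 -> bits=011100110
After insert 'ant': sets bits 1 8 -> bits=011100111
Not inserted: bee cow dog yak — query each against bits=011100111:
query bee: checks bit0=0, bit6=1 (has a 0) -> no => not a false positive
query cow: checks bit1=1, bit6=1 (all 1) -> maybe => FALSE POSITIVE
query dog: checks bit0=0 (has a 0) -> no => not a false positive
query yak: checks bit1=1, bit6=1 (all 1) -> maybe => FALSE POSITIVE
False positives (alphabetical): cow yak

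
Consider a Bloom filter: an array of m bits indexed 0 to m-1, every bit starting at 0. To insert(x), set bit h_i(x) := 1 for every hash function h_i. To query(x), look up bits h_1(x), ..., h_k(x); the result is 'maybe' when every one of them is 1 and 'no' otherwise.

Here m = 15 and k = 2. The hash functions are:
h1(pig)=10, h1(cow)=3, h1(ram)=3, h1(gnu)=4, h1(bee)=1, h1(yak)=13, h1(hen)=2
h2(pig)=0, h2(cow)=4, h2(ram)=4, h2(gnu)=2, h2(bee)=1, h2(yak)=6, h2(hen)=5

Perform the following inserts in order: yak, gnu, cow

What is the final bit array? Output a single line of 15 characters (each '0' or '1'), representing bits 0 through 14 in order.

Start: bits=000000000000000
After insert 'yak': sets bits 6 13 -> bits=000000100000010
After insert 'gnu': sets bits 2 4 -> bits=001010100000010
After insert 'cow': sets bits 3 4 -> bits=001110100000010

Answer: 001110100000010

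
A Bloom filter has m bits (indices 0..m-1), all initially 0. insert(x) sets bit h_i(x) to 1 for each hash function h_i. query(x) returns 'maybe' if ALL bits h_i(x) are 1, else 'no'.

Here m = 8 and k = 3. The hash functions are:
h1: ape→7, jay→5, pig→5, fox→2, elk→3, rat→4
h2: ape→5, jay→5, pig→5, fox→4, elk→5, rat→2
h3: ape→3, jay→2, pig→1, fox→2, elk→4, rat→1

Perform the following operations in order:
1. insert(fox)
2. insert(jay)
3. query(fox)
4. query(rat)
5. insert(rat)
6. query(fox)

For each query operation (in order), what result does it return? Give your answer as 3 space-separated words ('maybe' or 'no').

Start: bits=00000000
Op 1: insert fox -> sets bits 2 4 -> bits=00101000
Op 2: insert jay -> sets bits 2 5 -> bits=00101100
Op 3: query fox -> checks bit2=1, bit4=1 (all 1) -> maybe
Op 4: query rat -> checks bit1=0, bit2=1, bit4=1 (has a 0) -> no
Op 5: insert rat -> sets bits 1 2 4 -> bits=01101100
Op 6: query fox -> checks bit2=1, bit4=1 (all 1) -> maybe
Query results in order: maybe no maybe

Answer: maybe no maybe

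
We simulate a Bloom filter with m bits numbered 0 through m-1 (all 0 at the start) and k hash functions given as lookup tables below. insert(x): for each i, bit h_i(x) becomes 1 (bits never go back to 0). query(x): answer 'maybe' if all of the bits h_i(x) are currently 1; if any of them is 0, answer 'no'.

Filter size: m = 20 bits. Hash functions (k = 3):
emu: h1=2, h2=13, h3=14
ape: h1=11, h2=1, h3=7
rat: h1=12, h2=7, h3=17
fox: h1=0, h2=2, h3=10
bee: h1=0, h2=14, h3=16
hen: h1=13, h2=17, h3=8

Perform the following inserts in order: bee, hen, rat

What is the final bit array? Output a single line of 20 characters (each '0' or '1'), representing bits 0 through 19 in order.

Answer: 10000001100011101100

Derivation:
Start: bits=00000000000000000000
After insert 'bee': sets bits 0 14 16 -> bits=10000000000000101000
After insert 'hen': sets bits 8 13 17 -> bits=10000000100001101100
After insert 'rat': sets bits 7 12 17 -> bits=10000001100011101100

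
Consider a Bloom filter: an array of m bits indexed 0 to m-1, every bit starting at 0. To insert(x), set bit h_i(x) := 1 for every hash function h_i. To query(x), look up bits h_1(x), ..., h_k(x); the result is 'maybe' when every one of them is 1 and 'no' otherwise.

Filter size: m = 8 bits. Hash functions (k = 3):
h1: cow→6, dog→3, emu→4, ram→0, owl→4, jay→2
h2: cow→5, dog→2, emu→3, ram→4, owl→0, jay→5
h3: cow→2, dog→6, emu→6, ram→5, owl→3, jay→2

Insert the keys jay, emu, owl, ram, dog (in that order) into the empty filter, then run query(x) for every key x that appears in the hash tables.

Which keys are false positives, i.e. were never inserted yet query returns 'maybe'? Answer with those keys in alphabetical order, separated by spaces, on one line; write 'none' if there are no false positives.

Answer: cow

Derivation:
Start: bits=00000000
After insert 'jay': sets bits 2 5 -> bits=00100100
After insert 'emu': sets bits 3 4 6 -> bits=00111110
After insert 'owl': sets bits 0 3 4 -> bits=10111110
After insert 'ram': sets bits 0 4 5 -> bits=10111110
After insert 'dog': sets bits 2 3 6 -> bits=10111110
Not inserted: cow — query each against bits=10111110:
query cow: checks bit2=1, bit5=1, bit6=1 (all 1) -> maybe => FALSE POSITIVE
False positives (alphabetical): cow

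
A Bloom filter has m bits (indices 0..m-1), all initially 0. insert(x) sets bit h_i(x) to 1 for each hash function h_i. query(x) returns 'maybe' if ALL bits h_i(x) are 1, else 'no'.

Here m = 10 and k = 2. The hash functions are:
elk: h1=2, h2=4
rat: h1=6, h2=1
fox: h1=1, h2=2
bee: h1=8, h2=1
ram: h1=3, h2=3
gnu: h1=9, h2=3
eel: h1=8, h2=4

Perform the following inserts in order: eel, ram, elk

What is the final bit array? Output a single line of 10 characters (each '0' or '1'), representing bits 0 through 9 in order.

Answer: 0011100010

Derivation:
Start: bits=0000000000
After insert 'eel': sets bits 4 8 -> bits=0000100010
After insert 'ram': sets bits 3 -> bits=0001100010
After insert 'elk': sets bits 2 4 -> bits=0011100010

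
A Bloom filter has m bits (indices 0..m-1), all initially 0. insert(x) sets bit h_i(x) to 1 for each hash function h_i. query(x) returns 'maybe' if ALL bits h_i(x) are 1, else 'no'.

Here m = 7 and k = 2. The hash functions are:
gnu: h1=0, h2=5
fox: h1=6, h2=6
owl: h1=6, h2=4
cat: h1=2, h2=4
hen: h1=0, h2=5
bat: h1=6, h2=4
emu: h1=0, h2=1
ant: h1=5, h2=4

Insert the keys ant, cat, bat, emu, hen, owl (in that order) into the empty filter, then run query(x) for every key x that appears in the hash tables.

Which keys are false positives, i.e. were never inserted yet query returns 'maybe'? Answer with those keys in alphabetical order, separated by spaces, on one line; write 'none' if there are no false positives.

Start: bits=0000000
After insert 'ant': sets bits 4 5 -> bits=0000110
After insert 'cat': sets bits 2 4 -> bits=0010110
After insert 'bat': sets bits 4 6 -> bits=0010111
After insert 'emu': sets bits 0 1 -> bits=1110111
After insert 'hen': sets bits 0 5 -> bits=1110111
After insert 'owl': sets bits 4 6 -> bits=1110111
Not inserted: fox gnu — query each against bits=1110111:
query fox: checks bit6=1 (all 1) -> maybe => FALSE POSITIVE
query gnu: checks bit0=1, bit5=1 (all 1) -> maybe => FALSE POSITIVE
False positives (alphabetical): fox gnu

Answer: fox gnu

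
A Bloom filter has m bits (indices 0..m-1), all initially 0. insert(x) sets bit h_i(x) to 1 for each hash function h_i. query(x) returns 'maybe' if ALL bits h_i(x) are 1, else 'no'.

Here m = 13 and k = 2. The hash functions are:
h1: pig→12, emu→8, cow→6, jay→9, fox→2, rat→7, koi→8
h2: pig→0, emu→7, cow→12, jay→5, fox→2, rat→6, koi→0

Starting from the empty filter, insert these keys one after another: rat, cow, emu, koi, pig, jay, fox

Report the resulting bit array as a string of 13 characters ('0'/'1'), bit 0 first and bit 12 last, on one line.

Answer: 1010011111001

Derivation:
Start: bits=0000000000000
After insert 'rat': sets bits 6 7 -> bits=0000001100000
After insert 'cow': sets bits 6 12 -> bits=0000001100001
After insert 'emu': sets bits 7 8 -> bits=0000001110001
After insert 'koi': sets bits 0 8 -> bits=1000001110001
After insert 'pig': sets bits 0 12 -> bits=1000001110001
After insert 'jay': sets bits 5 9 -> bits=1000011111001
After insert 'fox': sets bits 2 -> bits=1010011111001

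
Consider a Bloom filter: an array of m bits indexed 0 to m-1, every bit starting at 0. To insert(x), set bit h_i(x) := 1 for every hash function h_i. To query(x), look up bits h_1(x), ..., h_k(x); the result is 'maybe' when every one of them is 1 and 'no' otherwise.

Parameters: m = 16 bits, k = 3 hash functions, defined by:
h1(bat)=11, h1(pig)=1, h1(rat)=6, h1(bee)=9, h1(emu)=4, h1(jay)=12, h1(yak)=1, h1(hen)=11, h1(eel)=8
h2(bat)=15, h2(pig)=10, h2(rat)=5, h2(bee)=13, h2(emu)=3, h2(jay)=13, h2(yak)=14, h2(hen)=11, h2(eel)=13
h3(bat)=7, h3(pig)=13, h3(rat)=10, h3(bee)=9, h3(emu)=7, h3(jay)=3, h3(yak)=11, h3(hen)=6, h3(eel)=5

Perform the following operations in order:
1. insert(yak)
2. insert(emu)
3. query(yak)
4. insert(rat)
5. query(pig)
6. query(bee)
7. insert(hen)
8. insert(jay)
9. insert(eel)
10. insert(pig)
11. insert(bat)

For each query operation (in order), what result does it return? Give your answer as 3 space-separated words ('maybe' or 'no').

Answer: maybe no no

Derivation:
Start: bits=0000000000000000
Op 1: insert yak -> sets bits 1 11 14 -> bits=0100000000010010
Op 2: insert emu -> sets bits 3 4 7 -> bits=0101100100010010
Op 3: query yak -> checks bit1=1, bit11=1, bit14=1 (all 1) -> maybe
Op 4: insert rat -> sets bits 5 6 10 -> bits=0101111100110010
Op 5: query pig -> checks bit1=1, bit10=1, bit13=0 (has a 0) -> no
Op 6: query bee -> checks bit9=0, bit13=0 (has a 0) -> no
Op 7: insert hen -> sets bits 6 11 -> bits=0101111100110010
Op 8: insert jay -> sets bits 3 12 13 -> bits=0101111100111110
Op 9: insert eel -> sets bits 5 8 13 -> bits=0101111110111110
Op 10: insert pig -> sets bits 1 10 13 -> bits=0101111110111110
Op 11: insert bat -> sets bits 7 11 15 -> bits=0101111110111111
Query results in order: maybe no no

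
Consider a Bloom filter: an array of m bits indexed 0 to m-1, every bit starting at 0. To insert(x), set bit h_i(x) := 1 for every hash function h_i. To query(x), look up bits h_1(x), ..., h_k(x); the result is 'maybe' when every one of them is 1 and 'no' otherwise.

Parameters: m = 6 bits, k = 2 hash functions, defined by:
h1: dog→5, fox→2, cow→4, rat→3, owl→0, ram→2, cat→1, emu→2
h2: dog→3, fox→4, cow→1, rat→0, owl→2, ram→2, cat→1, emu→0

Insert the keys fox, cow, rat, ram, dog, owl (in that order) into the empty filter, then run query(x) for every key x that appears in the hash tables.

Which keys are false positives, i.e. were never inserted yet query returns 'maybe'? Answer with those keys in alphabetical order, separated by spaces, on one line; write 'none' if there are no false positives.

Start: bits=000000
After insert 'fox': sets bits 2 4 -> bits=001010
After insert 'cow': sets bits 1 4 -> bits=011010
After insert 'rat': sets bits 0 3 -> bits=111110
After insert 'ram': sets bits 2 -> bits=111110
After insert 'dog': sets bits 3 5 -> bits=111111
After insert 'owl': sets bits 0 2 -> bits=111111
Not inserted: cat emu — query each against bits=111111:
query cat: checks bit1=1 (all 1) -> maybe => FALSE POSITIVE
query emu: checks bit0=1, bit2=1 (all 1) -> maybe => FALSE POSITIVE
False positives (alphabetical): cat emu

Answer: cat emu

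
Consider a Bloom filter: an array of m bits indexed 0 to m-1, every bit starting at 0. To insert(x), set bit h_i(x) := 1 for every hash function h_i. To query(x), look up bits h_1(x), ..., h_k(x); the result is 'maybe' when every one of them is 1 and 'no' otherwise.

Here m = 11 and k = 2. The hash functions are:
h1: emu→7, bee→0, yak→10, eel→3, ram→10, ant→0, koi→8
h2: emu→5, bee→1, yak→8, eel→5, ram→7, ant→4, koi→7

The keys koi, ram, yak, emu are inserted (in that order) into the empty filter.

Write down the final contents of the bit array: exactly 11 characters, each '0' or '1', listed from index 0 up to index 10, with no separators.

Answer: 00000101101

Derivation:
Start: bits=00000000000
After insert 'koi': sets bits 7 8 -> bits=00000001100
After insert 'ram': sets bits 7 10 -> bits=00000001101
After insert 'yak': sets bits 8 10 -> bits=00000001101
After insert 'emu': sets bits 5 7 -> bits=00000101101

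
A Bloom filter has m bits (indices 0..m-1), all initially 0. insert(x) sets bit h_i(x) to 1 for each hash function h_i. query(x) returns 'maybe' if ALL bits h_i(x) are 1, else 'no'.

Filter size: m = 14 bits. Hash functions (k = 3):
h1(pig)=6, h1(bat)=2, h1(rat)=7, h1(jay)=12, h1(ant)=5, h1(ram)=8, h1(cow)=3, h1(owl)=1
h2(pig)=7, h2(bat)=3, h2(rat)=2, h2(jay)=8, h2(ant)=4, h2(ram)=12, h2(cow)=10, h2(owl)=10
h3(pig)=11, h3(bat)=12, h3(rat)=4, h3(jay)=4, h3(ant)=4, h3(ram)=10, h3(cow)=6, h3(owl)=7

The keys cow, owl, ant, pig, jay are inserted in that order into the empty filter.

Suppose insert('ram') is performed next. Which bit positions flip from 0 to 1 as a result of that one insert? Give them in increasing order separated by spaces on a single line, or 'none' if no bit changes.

Answer: none

Derivation:
Start: bits=00000000000000
After insert 'cow': sets bits 3 6 10 -> bits=00010010001000
After insert 'owl': sets bits 1 7 10 -> bits=01010011001000
After insert 'ant': sets bits 4 5 -> bits=01011111001000
After insert 'pig': sets bits 6 7 11 -> bits=01011111001100
After insert 'jay': sets bits 4 8 12 -> bits=01011111101110
insert 'ram' would touch bits 8 10 12; currently bit8=1, bit10=1, bit12=1
Bits that are 0 among those (would change 0->1): none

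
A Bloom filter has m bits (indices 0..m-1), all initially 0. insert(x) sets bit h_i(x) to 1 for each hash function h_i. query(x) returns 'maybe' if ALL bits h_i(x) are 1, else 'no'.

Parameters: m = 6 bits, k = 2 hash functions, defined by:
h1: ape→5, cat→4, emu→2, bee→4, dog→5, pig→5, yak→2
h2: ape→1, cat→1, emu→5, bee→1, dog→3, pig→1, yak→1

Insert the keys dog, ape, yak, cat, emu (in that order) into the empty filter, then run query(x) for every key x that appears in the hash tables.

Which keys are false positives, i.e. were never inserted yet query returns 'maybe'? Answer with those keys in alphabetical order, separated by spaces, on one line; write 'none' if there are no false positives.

Start: bits=000000
After insert 'dog': sets bits 3 5 -> bits=000101
After insert 'ape': sets bits 1 5 -> bits=010101
After insert 'yak': sets bits 1 2 -> bits=011101
After insert 'cat': sets bits 1 4 -> bits=011111
After insert 'emu': sets bits 2 5 -> bits=011111
Not inserted: bee pig — query each against bits=011111:
query bee: checks bit1=1, bit4=1 (all 1) -> maybe => FALSE POSITIVE
query pig: checks bit1=1, bit5=1 (all 1) -> maybe => FALSE POSITIVE
False positives (alphabetical): bee pig

Answer: bee pig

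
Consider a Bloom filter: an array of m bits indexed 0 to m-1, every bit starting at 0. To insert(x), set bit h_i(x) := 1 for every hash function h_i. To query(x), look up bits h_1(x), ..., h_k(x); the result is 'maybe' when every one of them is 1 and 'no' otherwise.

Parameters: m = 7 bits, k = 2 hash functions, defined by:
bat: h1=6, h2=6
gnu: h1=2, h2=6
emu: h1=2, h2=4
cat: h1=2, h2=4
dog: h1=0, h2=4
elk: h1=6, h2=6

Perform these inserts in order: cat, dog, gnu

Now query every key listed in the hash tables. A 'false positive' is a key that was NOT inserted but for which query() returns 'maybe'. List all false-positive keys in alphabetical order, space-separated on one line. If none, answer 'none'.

Answer: bat elk emu

Derivation:
Start: bits=0000000
After insert 'cat': sets bits 2 4 -> bits=0010100
After insert 'dog': sets bits 0 4 -> bits=1010100
After insert 'gnu': sets bits 2 6 -> bits=1010101
Not inserted: bat elk emu — query each against bits=1010101:
query bat: checks bit6=1 (all 1) -> maybe => FALSE POSITIVE
query elk: checks bit6=1 (all 1) -> maybe => FALSE POSITIVE
query emu: checks bit2=1, bit4=1 (all 1) -> maybe => FALSE POSITIVE
False positives (alphabetical): bat elk emu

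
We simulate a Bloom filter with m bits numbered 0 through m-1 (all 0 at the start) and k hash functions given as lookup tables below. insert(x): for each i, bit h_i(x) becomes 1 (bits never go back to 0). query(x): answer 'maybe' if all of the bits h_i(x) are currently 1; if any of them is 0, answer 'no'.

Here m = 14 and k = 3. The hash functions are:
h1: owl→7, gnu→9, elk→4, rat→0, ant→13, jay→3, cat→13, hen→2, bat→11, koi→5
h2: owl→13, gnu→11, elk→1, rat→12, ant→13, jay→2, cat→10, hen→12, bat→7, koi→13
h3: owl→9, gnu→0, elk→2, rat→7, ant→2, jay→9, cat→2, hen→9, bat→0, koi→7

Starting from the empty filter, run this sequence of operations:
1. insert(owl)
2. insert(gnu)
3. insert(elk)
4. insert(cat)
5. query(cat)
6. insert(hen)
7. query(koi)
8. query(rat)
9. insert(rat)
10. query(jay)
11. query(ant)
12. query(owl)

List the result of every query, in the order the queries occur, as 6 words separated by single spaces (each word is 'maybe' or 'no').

Start: bits=00000000000000
Op 1: insert owl -> sets bits 7 9 13 -> bits=00000001010001
Op 2: insert gnu -> sets bits 0 9 11 -> bits=10000001010101
Op 3: insert elk -> sets bits 1 2 4 -> bits=11101001010101
Op 4: insert cat -> sets bits 2 10 13 -> bits=11101001011101
Op 5: query cat -> checks bit2=1, bit10=1, bit13=1 (all 1) -> maybe
Op 6: insert hen -> sets bits 2 9 12 -> bits=11101001011111
Op 7: query koi -> checks bit5=0, bit7=1, bit13=1 (has a 0) -> no
Op 8: query rat -> checks bit0=1, bit7=1, bit12=1 (all 1) -> maybe
Op 9: insert rat -> sets bits 0 7 12 -> bits=11101001011111
Op 10: query jay -> checks bit2=1, bit3=0, bit9=1 (has a 0) -> no
Op 11: query ant -> checks bit2=1, bit13=1 (all 1) -> maybe
Op 12: query owl -> checks bit7=1, bit9=1, bit13=1 (all 1) -> maybe
Query results in order: maybe no maybe no maybe maybe

Answer: maybe no maybe no maybe maybe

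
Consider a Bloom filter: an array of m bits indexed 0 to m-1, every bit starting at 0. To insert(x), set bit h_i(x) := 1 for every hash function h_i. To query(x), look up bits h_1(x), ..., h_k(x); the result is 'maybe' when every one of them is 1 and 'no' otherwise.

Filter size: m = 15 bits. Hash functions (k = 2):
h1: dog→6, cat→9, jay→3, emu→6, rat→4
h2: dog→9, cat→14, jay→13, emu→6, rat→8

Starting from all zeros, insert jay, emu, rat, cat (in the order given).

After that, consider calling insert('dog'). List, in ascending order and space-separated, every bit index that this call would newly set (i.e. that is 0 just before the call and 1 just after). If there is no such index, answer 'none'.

Start: bits=000000000000000
After insert 'jay': sets bits 3 13 -> bits=000100000000010
After insert 'emu': sets bits 6 -> bits=000100100000010
After insert 'rat': sets bits 4 8 -> bits=000110101000010
After insert 'cat': sets bits 9 14 -> bits=000110101100011
insert 'dog' would touch bits 6 9; currently bit6=1, bit9=1
Bits that are 0 among those (would change 0->1): none

Answer: none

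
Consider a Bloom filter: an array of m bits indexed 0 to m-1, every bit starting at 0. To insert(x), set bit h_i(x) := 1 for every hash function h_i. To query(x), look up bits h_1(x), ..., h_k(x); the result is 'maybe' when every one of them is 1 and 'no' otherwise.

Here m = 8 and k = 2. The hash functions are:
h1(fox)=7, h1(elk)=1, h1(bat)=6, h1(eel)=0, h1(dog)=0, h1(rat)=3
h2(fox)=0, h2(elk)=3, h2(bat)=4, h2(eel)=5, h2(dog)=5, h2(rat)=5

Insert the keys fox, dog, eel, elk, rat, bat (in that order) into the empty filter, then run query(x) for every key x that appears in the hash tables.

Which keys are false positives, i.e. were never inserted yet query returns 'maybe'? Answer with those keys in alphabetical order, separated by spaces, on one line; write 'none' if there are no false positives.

Start: bits=00000000
After insert 'fox': sets bits 0 7 -> bits=10000001
After insert 'dog': sets bits 0 5 -> bits=10000101
After insert 'eel': sets bits 0 5 -> bits=10000101
After insert 'elk': sets bits 1 3 -> bits=11010101
After insert 'rat': sets bits 3 5 -> bits=11010101
After insert 'bat': sets bits 4 6 -> bits=11011111
Not inserted: (none) — query each against bits=11011111:
False positives (alphabetical): none

Answer: none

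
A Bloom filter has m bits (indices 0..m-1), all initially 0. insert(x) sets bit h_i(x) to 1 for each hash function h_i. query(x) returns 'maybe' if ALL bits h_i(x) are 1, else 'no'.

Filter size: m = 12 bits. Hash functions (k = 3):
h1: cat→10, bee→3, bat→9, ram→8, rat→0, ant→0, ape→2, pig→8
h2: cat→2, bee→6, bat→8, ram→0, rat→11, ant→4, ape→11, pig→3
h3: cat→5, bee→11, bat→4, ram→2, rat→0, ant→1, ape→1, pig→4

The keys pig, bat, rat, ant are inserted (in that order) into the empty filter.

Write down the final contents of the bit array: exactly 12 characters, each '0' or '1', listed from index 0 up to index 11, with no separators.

Answer: 110110001101

Derivation:
Start: bits=000000000000
After insert 'pig': sets bits 3 4 8 -> bits=000110001000
After insert 'bat': sets bits 4 8 9 -> bits=000110001100
After insert 'rat': sets bits 0 11 -> bits=100110001101
After insert 'ant': sets bits 0 1 4 -> bits=110110001101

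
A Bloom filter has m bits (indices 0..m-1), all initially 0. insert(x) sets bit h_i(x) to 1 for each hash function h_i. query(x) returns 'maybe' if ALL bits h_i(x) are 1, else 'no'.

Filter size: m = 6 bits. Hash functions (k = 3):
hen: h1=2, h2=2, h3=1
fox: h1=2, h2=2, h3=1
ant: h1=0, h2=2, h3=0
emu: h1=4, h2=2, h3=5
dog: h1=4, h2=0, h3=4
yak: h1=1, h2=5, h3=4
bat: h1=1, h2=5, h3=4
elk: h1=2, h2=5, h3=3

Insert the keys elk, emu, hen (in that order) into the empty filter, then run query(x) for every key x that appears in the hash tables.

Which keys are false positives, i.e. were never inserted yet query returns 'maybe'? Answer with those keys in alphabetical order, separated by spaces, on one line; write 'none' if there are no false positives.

Answer: bat fox yak

Derivation:
Start: bits=000000
After insert 'elk': sets bits 2 3 5 -> bits=001101
After insert 'emu': sets bits 2 4 5 -> bits=001111
After insert 'hen': sets bits 1 2 -> bits=011111
Not inserted: ant bat dog fox yak — query each against bits=011111:
query ant: checks bit0=0, bit2=1 (has a 0) -> no => not a false positive
query bat: checks bit1=1, bit4=1, bit5=1 (all 1) -> maybe => FALSE POSITIVE
query dog: checks bit0=0, bit4=1 (has a 0) -> no => not a false positive
query fox: checks bit1=1, bit2=1 (all 1) -> maybe => FALSE POSITIVE
query yak: checks bit1=1, bit4=1, bit5=1 (all 1) -> maybe => FALSE POSITIVE
False positives (alphabetical): bat fox yak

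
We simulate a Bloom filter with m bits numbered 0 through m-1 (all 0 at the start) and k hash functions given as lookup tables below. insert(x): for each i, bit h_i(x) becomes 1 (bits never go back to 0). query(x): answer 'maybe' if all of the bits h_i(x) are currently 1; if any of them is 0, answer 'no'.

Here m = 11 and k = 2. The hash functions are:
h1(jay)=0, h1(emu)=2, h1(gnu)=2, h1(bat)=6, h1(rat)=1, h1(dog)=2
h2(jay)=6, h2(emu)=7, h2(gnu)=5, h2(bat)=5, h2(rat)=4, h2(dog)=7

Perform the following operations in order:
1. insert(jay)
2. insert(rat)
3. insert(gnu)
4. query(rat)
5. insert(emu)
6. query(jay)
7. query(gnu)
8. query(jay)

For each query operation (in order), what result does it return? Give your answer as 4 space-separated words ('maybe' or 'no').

Answer: maybe maybe maybe maybe

Derivation:
Start: bits=00000000000
Op 1: insert jay -> sets bits 0 6 -> bits=10000010000
Op 2: insert rat -> sets bits 1 4 -> bits=11001010000
Op 3: insert gnu -> sets bits 2 5 -> bits=11101110000
Op 4: query rat -> checks bit1=1, bit4=1 (all 1) -> maybe
Op 5: insert emu -> sets bits 2 7 -> bits=11101111000
Op 6: query jay -> checks bit0=1, bit6=1 (all 1) -> maybe
Op 7: query gnu -> checks bit2=1, bit5=1 (all 1) -> maybe
Op 8: query jay -> checks bit0=1, bit6=1 (all 1) -> maybe
Query results in order: maybe maybe maybe maybe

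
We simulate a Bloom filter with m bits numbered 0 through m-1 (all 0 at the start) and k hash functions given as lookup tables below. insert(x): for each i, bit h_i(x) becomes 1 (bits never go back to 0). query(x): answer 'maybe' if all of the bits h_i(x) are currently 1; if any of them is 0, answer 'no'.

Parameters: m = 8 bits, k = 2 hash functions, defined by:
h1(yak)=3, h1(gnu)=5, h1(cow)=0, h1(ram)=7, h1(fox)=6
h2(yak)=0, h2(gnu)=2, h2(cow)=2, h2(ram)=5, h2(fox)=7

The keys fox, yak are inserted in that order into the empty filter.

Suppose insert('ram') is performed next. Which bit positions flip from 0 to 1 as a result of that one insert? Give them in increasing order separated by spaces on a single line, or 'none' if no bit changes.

Start: bits=00000000
After insert 'fox': sets bits 6 7 -> bits=00000011
After insert 'yak': sets bits 0 3 -> bits=10010011
insert 'ram' would touch bits 5 7; currently bit5=0, bit7=1
Bits that are 0 among those (would change 0->1): 5

Answer: 5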